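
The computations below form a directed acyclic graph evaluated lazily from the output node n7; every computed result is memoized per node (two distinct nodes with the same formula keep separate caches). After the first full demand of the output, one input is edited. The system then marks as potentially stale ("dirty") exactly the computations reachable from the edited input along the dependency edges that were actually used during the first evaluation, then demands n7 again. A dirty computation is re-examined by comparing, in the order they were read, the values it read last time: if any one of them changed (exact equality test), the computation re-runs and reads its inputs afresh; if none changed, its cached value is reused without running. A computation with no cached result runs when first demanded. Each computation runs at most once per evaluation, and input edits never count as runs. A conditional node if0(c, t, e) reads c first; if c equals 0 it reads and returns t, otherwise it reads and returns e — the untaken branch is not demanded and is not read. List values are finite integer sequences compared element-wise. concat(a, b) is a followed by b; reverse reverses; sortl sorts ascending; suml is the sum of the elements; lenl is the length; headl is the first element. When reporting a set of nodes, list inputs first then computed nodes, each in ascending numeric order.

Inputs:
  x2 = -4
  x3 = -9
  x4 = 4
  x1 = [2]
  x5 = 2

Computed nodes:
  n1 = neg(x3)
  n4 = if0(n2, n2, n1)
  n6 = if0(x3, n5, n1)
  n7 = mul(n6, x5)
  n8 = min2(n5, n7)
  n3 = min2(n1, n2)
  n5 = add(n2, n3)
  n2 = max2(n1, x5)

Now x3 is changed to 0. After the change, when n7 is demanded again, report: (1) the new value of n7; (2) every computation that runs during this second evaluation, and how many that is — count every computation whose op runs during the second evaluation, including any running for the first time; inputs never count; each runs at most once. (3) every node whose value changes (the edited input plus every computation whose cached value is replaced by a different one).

Demanding n7 again yields 4.
6 computations run: n1, n2, n3, n5, n6, n7.
The nodes whose values change: x3, n1, n6, n7.
Note the branch switch — n2, n3, n5 had no cache and run now for the first time.

First demand of the output computes:
  n1 = neg(-9) = 9
  n6 = if0(x3=-9 -> else branch n1) = 9
  n7 = mul(9, 2) = 18

After the edit, cleaning proceeds:
  n1: a read changed (x3 -9->0) — executes, giving 0.
  n2: had never run; runs now, result 2.
  n3: had never run; runs now, result 0.
  n5: had never run; runs now, result 2.
  n6: a read changed (x3 -9->0; n1 9->0) — executes, giving 2.
  n7: a read changed (n6 9->2) — executes, giving 4.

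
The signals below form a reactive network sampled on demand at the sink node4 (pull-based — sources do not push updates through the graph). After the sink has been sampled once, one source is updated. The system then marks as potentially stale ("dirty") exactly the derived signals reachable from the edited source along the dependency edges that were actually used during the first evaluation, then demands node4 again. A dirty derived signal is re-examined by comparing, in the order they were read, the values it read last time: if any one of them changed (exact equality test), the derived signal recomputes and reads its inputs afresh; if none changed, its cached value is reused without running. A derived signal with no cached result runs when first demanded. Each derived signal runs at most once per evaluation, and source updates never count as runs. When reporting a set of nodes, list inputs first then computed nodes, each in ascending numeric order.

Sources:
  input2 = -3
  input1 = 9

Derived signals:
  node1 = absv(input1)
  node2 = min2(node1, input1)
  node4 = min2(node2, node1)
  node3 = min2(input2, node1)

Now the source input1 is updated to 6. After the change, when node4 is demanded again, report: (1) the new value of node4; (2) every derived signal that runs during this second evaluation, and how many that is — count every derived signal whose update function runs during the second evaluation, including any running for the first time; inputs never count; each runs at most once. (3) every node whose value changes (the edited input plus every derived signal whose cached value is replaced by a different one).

Initial pass — values computed on the first demand:
  node1 = absv(9) = 9
  node2 = min2(9, 9) = 9
  node4 = min2(9, 9) = 9

Second demand — change propagation:
  node1: re-runs because input1 9->6; new result 6.
  node2: re-runs because node1 9->6; input1 9->6; new result 6.
  node4: re-runs because node2 9->6; node1 9->6; new result 6.

node4 now evaluates to 6.
Run set: node1, node2, node4 (3 run).
Changed values: input1, node1, node2, node4.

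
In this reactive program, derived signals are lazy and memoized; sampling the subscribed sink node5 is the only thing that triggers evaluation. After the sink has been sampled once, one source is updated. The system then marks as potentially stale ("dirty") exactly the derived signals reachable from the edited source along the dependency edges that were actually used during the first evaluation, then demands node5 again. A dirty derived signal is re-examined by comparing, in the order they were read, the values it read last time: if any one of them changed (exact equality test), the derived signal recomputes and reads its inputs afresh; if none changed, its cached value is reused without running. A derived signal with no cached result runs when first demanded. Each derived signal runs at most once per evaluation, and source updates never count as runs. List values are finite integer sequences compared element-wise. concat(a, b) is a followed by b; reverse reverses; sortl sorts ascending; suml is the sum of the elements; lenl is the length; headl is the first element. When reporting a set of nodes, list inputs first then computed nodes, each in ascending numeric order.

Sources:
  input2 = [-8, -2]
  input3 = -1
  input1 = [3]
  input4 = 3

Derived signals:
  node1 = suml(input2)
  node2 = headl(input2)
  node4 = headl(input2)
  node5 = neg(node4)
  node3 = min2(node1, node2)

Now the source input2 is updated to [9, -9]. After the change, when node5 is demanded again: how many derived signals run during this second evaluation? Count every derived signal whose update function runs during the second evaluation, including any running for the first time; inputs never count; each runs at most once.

2 derived signals run: node4, node5.

First demand of the output computes:
  node4 = headl([-8, -2]) = -8
  node5 = neg(-8) = 8

After the edit, cleaning proceeds:
  node4: a read changed (input2 [-8, -2]->[9, -9]) — executes, giving 9.
  node5: a read changed (node4 -8->9) — executes, giving -9.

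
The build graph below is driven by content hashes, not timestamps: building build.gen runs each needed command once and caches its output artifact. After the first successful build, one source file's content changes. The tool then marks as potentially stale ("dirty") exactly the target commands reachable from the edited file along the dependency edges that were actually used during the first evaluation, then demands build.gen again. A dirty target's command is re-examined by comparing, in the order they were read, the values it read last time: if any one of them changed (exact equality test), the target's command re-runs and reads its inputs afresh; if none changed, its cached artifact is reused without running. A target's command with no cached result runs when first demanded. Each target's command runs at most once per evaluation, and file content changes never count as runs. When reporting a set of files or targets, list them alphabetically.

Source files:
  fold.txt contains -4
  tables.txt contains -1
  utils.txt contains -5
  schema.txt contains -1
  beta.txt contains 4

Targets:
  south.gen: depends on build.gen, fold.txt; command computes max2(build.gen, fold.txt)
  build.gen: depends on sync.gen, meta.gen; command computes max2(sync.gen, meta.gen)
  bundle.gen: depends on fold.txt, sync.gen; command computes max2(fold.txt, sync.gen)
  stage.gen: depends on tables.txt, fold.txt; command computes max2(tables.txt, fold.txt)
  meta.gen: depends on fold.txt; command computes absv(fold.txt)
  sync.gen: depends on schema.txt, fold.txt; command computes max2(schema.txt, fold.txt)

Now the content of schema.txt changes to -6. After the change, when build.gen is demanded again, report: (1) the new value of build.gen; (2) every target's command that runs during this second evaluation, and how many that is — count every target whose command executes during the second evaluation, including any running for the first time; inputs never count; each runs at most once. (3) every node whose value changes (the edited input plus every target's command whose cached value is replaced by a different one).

build.gen now evaluates to 4.
Run set: build.gen, sync.gen (2 run).
Changed values: schema.txt, sync.gen.

Initial pass — values computed on the first demand:
  meta.gen = absv(-4) = 4
  sync.gen = max2(-1, -4) = -1
  build.gen = max2(-1, 4) = 4

Second demand — change propagation:
  sync.gen: re-runs because schema.txt -1->-6; new result -4.
  build.gen: re-runs because sync.gen -1->-4; new result 4 (unchanged).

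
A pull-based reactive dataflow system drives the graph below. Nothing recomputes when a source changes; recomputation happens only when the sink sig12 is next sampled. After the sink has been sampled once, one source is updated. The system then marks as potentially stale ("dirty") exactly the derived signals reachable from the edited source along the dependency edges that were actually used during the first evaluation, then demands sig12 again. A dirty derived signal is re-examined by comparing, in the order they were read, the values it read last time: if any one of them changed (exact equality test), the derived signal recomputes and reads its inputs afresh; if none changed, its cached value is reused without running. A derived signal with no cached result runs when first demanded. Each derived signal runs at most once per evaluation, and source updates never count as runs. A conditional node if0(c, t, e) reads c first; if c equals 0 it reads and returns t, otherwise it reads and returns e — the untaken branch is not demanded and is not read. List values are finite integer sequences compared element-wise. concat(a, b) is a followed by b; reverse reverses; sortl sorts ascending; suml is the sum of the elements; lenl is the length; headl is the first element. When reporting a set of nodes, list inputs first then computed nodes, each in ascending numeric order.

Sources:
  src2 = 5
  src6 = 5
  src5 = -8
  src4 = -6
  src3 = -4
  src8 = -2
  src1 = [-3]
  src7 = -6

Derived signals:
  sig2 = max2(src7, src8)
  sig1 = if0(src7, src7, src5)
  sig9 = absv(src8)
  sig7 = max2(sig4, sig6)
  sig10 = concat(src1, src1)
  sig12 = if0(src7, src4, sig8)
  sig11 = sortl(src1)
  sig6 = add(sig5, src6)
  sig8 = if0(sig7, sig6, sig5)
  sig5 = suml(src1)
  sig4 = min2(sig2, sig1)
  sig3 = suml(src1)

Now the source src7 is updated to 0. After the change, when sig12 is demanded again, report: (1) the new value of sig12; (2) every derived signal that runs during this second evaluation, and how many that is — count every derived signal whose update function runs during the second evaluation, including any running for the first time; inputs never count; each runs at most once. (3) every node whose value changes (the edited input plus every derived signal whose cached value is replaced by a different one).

New value of sig12: -6.
Derived signals that run: sig12 — 1 in total.
Values that change: src7, sig12.
Key observation: a condition flipped, so demand moved to the other branch — sig1, sig2, sig4, sig7, sig8 are never re-examined.

First evaluation (everything demanded from the output):
  sig1 = if0(src7=-6 -> else branch src5) = -8
  sig2 = max2(-6, -2) = -2
  sig4 = min2(-2, -8) = -8
  sig5 = suml([-3]) = -3
  sig6 = add(-3, 5) = 2
  sig7 = max2(-8, 2) = 2
  sig8 = if0(sig7=2 -> else branch sig5) = -3
  sig12 = if0(src7=-6 -> else branch sig8) = -3

Propagation after the edit:
  sig1: marked dirty but never re-examined — demand shifted away from it.
  sig2: marked dirty but never re-examined — demand shifted away from it.
  sig4: marked dirty but never re-examined — demand shifted away from it.
  sig7: marked dirty but never re-examined — demand shifted away from it.
  sig8: marked dirty but never re-examined — demand shifted away from it.
  sig12: runs — src7 -6->0; result -6.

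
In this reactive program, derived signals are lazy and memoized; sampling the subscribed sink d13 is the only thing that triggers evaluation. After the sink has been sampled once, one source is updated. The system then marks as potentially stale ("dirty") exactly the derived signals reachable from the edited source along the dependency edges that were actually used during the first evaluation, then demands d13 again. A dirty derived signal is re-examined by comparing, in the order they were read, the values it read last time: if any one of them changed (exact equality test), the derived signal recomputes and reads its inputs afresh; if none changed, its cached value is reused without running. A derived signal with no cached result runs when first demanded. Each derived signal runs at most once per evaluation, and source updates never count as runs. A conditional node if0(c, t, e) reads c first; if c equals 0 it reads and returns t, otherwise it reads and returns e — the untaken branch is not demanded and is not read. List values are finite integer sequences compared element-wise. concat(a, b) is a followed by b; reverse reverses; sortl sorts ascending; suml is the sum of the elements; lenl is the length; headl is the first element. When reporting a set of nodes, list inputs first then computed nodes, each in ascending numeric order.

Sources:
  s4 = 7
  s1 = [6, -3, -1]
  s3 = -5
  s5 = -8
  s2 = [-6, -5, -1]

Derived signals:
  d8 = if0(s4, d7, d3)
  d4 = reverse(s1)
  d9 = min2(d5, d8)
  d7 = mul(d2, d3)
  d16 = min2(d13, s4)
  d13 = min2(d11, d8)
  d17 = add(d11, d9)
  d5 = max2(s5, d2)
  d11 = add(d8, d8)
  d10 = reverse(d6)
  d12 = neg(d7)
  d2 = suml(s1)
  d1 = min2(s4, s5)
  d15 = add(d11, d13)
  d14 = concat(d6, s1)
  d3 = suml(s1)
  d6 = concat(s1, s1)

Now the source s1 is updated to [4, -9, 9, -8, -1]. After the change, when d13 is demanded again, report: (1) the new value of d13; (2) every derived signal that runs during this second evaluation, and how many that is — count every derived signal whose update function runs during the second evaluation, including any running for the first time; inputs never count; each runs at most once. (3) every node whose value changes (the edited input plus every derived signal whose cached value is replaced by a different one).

First demand of the output computes:
  d3 = suml([6, -3, -1]) = 2
  d8 = if0(s4=7 -> else branch d3) = 2
  d11 = add(2, 2) = 4
  d13 = min2(4, 2) = 2

After the edit, cleaning proceeds:
  d3: a read changed (s1 [6, -3, -1]->[4, -9, 9, -8, -1]) — executes, giving -5.
  d8: a read changed (d3 2->-5) — executes, giving -5.
  d11: a read changed (d8 2->-5; d8 2->-5) — executes, giving -10.
  d13: a read changed (d11 4->-10; d8 2->-5) — executes, giving -10.

Demanding d13 again yields -10.
4 derived signals run: d3, d8, d11, d13.
The nodes whose values change: s1, d3, d8, d11, d13.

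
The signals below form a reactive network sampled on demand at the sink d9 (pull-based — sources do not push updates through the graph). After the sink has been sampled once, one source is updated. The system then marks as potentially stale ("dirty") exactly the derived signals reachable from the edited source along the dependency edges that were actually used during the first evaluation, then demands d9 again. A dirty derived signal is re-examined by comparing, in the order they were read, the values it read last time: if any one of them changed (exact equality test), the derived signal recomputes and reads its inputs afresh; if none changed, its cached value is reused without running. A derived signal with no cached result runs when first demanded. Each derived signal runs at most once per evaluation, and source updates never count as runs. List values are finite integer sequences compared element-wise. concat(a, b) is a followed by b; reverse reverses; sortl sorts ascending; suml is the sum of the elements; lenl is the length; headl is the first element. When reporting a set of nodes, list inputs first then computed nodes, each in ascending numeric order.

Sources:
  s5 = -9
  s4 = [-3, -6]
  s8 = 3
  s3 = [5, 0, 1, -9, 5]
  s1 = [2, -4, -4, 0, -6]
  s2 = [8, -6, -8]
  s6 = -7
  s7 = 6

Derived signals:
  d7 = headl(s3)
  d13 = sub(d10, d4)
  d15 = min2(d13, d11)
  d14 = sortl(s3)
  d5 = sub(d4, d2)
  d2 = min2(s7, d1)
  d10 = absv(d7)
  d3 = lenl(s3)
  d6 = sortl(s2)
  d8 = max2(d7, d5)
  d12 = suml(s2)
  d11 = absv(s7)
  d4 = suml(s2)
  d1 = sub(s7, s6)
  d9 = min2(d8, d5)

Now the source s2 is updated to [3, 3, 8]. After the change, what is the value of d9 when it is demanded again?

d9 now evaluates to 8.

Initial pass — values computed on the first demand:
  d1 = sub(6, -7) = 13
  d2 = min2(6, 13) = 6
  d4 = suml([8, -6, -8]) = -6
  d5 = sub(-6, 6) = -12
  d7 = headl([5, 0, 1, -9, 5]) = 5
  d8 = max2(5, -12) = 5
  d9 = min2(5, -12) = -12

Second demand — change propagation:
  d4: re-runs because s2 [8, -6, -8]->[3, 3, 8]; new result 14.
  d5: re-runs because d4 -6->14; new result 8.
  d8: re-runs because d5 -12->8; new result 8.
  d9: re-runs because d8 5->8; d5 -12->8; new result 8.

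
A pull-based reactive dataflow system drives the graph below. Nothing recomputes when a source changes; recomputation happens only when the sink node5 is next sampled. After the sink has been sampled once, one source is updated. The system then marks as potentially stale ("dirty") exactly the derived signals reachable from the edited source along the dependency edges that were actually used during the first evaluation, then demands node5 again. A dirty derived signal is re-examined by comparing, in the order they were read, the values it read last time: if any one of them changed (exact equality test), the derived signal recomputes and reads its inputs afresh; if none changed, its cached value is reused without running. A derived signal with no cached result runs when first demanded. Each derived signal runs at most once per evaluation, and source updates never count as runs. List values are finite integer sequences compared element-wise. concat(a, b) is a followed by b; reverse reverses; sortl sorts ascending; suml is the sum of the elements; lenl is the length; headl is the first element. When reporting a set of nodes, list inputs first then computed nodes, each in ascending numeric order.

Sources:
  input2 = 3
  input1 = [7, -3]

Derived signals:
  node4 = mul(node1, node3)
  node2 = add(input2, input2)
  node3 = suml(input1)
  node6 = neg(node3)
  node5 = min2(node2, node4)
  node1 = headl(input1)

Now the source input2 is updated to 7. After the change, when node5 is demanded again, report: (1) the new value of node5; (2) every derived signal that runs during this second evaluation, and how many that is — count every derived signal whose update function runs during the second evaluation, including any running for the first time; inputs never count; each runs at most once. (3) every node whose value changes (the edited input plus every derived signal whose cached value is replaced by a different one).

New value of node5: 14.
Derived signals that run: node2, node5 — 2 in total.
Values that change: input2, node2, node5.

First evaluation (everything demanded from the output):
  node1 = headl([7, -3]) = 7
  node2 = add(3, 3) = 6
  node3 = suml([7, -3]) = 4
  node4 = mul(7, 4) = 28
  node5 = min2(6, 28) = 6

Propagation after the edit:
  node2: runs — input2 3->7; input2 3->7; result 14.
  node5: runs — node2 6->14; result 14.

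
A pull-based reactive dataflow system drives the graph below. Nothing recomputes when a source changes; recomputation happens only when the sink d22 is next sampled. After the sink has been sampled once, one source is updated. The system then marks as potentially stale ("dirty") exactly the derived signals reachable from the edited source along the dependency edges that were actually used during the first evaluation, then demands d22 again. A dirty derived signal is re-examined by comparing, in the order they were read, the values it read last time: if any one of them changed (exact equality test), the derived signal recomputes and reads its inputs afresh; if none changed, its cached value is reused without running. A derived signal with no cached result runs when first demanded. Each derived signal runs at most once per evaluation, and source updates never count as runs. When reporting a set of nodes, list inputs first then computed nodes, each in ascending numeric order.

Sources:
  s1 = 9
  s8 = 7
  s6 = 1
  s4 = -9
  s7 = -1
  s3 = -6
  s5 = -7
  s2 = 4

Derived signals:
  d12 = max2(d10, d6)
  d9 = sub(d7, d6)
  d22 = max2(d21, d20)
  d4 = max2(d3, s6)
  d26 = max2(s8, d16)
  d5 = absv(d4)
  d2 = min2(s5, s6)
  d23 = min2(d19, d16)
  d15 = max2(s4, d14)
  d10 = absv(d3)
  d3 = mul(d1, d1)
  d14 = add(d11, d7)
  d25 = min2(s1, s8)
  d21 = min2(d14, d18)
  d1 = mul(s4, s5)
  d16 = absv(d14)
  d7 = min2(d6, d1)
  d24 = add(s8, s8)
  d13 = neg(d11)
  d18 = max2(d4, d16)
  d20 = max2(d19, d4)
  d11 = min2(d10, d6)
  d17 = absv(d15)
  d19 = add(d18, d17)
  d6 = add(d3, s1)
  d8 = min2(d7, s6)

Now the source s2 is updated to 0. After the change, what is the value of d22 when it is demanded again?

First evaluation (everything demanded from the output):
  d1 = mul(-9, -7) = 63
  d3 = mul(63, 63) = 3969
  d4 = max2(3969, 1) = 3969
  d6 = add(3969, 9) = 3978
  d7 = min2(3978, 63) = 63
  d10 = absv(3969) = 3969
  d11 = min2(3969, 3978) = 3969
  d14 = add(3969, 63) = 4032
  d15 = max2(-9, 4032) = 4032
  d16 = absv(4032) = 4032
  d17 = absv(4032) = 4032
  d18 = max2(3969, 4032) = 4032
  d19 = add(4032, 4032) = 8064
  d20 = max2(8064, 3969) = 8064
  d21 = min2(4032, 4032) = 4032
  d22 = max2(4032, 8064) = 8064

Propagation after the edit:
  s2 feeds no computation that the output demands — nothing is marked dirty and nothing runs.

Key observation: s2 is never demanded by the output, so the edit triggers no recomputation at all.

New value of d22: 8064.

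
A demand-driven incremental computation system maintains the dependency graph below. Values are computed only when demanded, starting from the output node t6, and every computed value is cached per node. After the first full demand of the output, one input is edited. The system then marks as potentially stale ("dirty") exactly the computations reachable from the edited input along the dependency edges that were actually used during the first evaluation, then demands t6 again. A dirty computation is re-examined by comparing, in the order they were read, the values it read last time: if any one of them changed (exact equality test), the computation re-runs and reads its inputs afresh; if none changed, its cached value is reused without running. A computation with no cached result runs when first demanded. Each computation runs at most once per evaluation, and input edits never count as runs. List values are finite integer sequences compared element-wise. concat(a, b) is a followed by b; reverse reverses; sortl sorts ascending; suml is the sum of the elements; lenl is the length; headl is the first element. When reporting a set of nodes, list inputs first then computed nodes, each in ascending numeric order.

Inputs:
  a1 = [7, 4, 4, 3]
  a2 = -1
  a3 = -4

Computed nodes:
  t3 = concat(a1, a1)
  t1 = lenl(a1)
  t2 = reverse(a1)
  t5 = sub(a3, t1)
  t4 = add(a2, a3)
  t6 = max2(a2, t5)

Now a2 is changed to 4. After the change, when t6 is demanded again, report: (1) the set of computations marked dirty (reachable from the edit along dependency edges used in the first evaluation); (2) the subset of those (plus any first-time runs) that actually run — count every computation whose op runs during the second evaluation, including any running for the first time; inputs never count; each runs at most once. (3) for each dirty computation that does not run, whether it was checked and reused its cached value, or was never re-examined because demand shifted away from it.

First evaluation (everything demanded from the output):
  t1 = lenl([7, 4, 4, 3]) = 4
  t5 = sub(-4, 4) = -8
  t6 = max2(-1, -8) = -1

Propagation after the edit:
  t6: runs — a2 -1->4; result 4.

Marked dirty: t6.
Computations that run: t6 — 1 in total.
Every dirty computation ran.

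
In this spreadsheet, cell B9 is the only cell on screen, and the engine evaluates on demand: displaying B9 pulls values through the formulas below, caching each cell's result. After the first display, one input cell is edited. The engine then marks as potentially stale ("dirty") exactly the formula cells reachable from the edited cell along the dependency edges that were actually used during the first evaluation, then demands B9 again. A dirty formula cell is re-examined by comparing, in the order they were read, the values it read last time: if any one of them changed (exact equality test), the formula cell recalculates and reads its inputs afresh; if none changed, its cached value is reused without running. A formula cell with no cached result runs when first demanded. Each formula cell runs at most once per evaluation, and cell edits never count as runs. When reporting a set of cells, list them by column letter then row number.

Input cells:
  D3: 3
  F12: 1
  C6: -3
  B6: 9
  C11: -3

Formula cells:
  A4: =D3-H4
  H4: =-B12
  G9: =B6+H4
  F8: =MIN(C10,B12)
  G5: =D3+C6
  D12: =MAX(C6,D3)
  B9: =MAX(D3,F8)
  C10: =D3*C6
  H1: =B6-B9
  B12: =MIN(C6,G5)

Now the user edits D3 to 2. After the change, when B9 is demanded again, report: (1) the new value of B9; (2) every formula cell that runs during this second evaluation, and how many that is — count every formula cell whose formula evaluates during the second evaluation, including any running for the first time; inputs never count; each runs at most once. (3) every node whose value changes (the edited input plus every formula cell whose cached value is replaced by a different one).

Initial pass — values computed on the first demand:
  C10 = 3 * -3 = -9
  G5 = 3 + -3 = 0
  B12 = MIN(-3, 0) = -3
  F8 = MIN(-9, -3) = -9
  B9 = MAX(3, -9) = 3

Second demand — change propagation:
  C10: re-runs because D3 3->2; new result -6.
  G5: re-runs because D3 3->2; new result -1.
  B12: re-runs because G5 0->-1; new result -3 (unchanged).
  F8: re-runs because C10 -9->-6; new result -6.
  B9: re-runs because D3 3->2; F8 -9->-6; new result 2.

B9 now evaluates to 2.
Run set: B9, B12, C10, F8, G5 (5 run).
Changed values: B9, C10, D3, F8, G5.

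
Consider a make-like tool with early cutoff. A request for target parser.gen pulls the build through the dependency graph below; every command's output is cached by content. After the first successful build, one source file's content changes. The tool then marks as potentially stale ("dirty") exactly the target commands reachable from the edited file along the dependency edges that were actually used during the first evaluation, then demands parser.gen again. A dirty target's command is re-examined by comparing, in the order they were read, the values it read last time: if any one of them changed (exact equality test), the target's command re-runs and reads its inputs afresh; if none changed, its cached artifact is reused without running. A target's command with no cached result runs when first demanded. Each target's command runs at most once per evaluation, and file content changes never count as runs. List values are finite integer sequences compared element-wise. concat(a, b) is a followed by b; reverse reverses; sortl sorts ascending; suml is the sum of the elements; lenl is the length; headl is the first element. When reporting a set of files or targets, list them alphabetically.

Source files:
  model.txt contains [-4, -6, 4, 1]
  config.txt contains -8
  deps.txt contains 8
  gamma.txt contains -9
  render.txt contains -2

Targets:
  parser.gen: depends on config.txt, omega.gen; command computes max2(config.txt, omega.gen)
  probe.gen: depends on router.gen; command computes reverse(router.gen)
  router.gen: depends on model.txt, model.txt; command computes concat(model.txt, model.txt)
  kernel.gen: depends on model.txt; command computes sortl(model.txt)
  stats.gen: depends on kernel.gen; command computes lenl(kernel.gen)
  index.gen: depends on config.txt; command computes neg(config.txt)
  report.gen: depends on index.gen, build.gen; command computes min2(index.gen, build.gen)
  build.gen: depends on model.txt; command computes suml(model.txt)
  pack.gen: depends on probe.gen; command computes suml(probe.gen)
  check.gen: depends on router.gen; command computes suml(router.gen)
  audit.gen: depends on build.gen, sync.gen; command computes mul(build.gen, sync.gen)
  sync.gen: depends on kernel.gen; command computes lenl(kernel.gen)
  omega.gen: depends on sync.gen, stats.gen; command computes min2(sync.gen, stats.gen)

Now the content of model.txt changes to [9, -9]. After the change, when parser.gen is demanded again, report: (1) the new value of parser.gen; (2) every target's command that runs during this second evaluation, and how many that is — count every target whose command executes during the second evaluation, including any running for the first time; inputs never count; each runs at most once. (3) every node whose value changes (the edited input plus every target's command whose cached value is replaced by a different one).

First demand of the output computes:
  kernel.gen = sortl([-4, -6, 4, 1]) = [-6, -4, 1, 4]
  stats.gen = lenl([-6, -4, 1, 4]) = 4
  sync.gen = lenl([-6, -4, 1, 4]) = 4
  omega.gen = min2(4, 4) = 4
  parser.gen = max2(-8, 4) = 4

After the edit, cleaning proceeds:
  kernel.gen: a read changed (model.txt [-4, -6, 4, 1]->[9, -9]) — executes, giving [-9, 9].
  stats.gen: a read changed (kernel.gen [-6, -4, 1, 4]->[-9, 9]) — executes, giving 2.
  sync.gen: a read changed (kernel.gen [-6, -4, 1, 4]->[-9, 9]) — executes, giving 2.
  omega.gen: a read changed (sync.gen 4->2; stats.gen 4->2) — executes, giving 2.
  parser.gen: a read changed (omega.gen 4->2) — executes, giving 2.

Demanding parser.gen again yields 2.
5 target commands run: kernel.gen, omega.gen, parser.gen, stats.gen, sync.gen.
The nodes whose values change: kernel.gen, model.txt, omega.gen, parser.gen, stats.gen, sync.gen.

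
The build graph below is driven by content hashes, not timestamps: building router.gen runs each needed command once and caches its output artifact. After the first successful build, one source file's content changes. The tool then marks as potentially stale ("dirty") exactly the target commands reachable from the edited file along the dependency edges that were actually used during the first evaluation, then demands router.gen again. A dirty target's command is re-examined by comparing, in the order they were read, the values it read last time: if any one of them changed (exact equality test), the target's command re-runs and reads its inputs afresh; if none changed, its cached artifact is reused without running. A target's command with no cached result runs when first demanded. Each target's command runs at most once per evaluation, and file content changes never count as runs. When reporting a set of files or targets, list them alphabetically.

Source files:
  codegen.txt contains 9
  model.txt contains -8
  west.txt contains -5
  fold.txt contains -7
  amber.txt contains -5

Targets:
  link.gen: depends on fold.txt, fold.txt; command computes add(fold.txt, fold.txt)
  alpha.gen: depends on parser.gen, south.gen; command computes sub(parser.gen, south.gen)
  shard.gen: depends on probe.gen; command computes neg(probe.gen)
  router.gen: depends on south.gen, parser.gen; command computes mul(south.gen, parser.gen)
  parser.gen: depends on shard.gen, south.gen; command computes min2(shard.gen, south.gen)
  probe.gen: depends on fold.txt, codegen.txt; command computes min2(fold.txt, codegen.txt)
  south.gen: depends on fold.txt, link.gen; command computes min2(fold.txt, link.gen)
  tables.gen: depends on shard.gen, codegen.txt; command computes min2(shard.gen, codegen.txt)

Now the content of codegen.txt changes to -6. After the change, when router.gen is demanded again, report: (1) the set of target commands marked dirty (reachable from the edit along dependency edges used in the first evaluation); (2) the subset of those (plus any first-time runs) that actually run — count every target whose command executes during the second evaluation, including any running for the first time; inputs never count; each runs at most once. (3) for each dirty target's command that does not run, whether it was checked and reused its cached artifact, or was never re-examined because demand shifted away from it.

Initial pass — values computed on the first demand:
  link.gen = add(-7, -7) = -14
  probe.gen = min2(-7, 9) = -7
  shard.gen = neg(-7) = 7
  south.gen = min2(-7, -14) = -14
  parser.gen = min2(7, -14) = -14
  router.gen = mul(-14, -14) = 196

Second demand — change propagation:
  probe.gen: re-runs because codegen.txt 9->-6; new result -7 (unchanged).
  shard.gen: re-examined; everything it read last time is the same (probe.gen unchanged) — cache 7 kept, no run.
  parser.gen: re-examined; everything it read last time is the same (shard.gen unchanged, south.gen unchanged) — cache -14 kept, no run.
  router.gen: re-examined; everything it read last time is the same (south.gen unchanged, parser.gen unchanged) — cache 196 kept, no run.

The important point: probe.gen recomputes to an identical value, and the output ends up unchanged.

Dirty set: parser.gen, probe.gen, router.gen, shard.gen.
Run set: probe.gen (1 run).
Re-examined without running (cache reused): parser.gen, router.gen, shard.gen.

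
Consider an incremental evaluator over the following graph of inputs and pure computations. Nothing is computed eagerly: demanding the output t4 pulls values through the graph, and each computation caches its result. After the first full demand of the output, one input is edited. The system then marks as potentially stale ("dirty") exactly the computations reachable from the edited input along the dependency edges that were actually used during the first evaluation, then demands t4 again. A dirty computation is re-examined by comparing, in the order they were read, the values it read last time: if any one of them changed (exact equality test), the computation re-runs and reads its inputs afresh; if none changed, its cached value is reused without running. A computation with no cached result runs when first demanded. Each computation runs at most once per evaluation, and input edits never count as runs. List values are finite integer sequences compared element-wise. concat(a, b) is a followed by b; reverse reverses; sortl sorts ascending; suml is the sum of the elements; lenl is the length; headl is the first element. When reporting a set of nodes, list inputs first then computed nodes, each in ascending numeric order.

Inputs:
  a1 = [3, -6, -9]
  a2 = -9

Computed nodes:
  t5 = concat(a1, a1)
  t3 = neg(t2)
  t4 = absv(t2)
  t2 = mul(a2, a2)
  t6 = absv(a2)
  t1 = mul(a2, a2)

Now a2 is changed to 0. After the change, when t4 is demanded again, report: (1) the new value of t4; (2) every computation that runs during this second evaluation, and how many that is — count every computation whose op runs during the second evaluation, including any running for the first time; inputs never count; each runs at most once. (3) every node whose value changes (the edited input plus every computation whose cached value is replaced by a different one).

t4 now evaluates to 0.
Run set: t2, t4 (2 run).
Changed values: a2, t2, t4.

Initial pass — values computed on the first demand:
  t2 = mul(-9, -9) = 81
  t4 = absv(81) = 81

Second demand — change propagation:
  t2: re-runs because a2 -9->0; a2 -9->0; new result 0.
  t4: re-runs because t2 81->0; new result 0.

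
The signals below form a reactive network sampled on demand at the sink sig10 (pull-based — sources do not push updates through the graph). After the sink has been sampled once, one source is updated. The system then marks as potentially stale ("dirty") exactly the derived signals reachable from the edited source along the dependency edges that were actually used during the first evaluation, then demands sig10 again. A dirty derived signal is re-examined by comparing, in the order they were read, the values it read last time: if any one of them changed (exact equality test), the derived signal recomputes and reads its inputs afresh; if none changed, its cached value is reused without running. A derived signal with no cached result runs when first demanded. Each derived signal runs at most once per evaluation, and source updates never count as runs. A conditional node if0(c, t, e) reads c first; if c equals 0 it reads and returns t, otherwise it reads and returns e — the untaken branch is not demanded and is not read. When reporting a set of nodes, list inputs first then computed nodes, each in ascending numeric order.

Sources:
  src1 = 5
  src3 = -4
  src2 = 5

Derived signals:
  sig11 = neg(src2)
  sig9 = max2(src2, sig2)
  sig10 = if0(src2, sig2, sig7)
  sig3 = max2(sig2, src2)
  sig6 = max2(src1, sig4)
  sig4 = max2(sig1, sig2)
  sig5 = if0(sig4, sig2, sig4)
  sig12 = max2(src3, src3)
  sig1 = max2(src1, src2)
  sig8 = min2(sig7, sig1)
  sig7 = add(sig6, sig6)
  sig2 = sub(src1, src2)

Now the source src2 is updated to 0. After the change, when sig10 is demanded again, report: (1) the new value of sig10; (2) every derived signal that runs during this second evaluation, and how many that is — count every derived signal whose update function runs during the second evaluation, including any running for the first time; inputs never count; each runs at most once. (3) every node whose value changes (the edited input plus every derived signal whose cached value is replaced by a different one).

Initial pass — values computed on the first demand:
  sig1 = max2(5, 5) = 5
  sig2 = sub(5, 5) = 0
  sig4 = max2(5, 0) = 5
  sig6 = max2(5, 5) = 5
  sig7 = add(5, 5) = 10
  sig10 = if0(src2=5 -> else branch sig7) = 10

Second demand — change propagation:
  sig1: dirty yet unreached — the second evaluation never asks for it.
  sig2: re-runs because src2 5->0; new result 5.
  sig4: dirty yet unreached — the second evaluation never asks for it.
  sig6: dirty yet unreached — the second evaluation never asks for it.
  sig7: dirty yet unreached — the second evaluation never asks for it.
  sig10: re-runs because src2 5->0; new result 5.

The important point: the flipped condition redirects demand; sig1, sig4, sig6, sig7 are left stale, never re-checked.

sig10 now evaluates to 5.
Run set: sig2, sig10 (2 run).
Changed values: src2, sig2, sig10.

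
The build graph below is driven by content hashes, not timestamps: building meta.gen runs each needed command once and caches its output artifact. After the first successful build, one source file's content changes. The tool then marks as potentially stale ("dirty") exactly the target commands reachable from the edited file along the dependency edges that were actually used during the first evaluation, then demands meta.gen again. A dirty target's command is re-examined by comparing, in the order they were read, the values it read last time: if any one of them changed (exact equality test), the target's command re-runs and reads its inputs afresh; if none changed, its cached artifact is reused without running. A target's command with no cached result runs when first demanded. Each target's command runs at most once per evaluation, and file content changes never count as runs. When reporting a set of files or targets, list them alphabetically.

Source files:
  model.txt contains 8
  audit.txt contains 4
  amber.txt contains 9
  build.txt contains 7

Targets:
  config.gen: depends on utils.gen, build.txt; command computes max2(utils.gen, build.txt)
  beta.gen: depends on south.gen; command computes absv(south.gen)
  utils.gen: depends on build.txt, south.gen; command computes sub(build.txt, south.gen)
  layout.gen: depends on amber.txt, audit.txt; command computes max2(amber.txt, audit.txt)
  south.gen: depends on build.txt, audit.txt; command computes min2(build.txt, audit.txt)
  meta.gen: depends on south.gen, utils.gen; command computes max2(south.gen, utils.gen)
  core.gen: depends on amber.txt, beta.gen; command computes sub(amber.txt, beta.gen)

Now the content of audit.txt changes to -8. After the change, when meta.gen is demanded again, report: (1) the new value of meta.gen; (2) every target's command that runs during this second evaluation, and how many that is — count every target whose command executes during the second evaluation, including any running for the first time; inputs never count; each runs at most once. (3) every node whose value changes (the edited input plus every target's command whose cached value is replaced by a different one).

meta.gen now evaluates to 15.
Run set: meta.gen, south.gen, utils.gen (3 run).
Changed values: audit.txt, meta.gen, south.gen, utils.gen.

Initial pass — values computed on the first demand:
  south.gen = min2(7, 4) = 4
  utils.gen = sub(7, 4) = 3
  meta.gen = max2(4, 3) = 4

Second demand — change propagation:
  south.gen: re-runs because audit.txt 4->-8; new result -8.
  utils.gen: re-runs because south.gen 4->-8; new result 15.
  meta.gen: re-runs because south.gen 4->-8; utils.gen 3->15; new result 15.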